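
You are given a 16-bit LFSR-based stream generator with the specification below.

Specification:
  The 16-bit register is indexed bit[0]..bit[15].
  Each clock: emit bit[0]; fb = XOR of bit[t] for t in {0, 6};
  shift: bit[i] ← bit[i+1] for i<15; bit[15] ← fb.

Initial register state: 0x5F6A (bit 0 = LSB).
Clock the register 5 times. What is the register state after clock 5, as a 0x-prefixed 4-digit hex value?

reg_0 = 0x5F6A
clock 1: out=0, reg = 0xAFB5
clock 2: out=1, reg = 0xD7DA
clock 3: out=0, reg = 0xEBED
clock 4: out=1, reg = 0x75F6
clock 5: out=0, reg = 0xBAFB

0xBAFB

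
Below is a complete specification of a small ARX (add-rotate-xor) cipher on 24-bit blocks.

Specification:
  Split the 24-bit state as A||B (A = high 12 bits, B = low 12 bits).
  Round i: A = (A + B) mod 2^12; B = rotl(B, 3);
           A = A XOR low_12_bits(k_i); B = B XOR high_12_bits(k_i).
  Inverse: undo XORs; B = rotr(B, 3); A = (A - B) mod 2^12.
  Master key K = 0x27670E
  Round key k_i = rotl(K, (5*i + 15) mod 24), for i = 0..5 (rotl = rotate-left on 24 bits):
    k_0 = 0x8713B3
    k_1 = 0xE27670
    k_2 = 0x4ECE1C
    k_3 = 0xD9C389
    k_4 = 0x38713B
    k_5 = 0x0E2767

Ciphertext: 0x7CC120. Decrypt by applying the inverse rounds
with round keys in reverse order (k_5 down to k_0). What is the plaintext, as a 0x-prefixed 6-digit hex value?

s_0 = ciphertext = 0x7CC120
s_1 = InvRound(s_0, k_5) = 0xC73438
s_2 = InvRound(s_1, k_4) = 0xE51EF7
s_3 = InvRound(s_2, k_3) = 0x76B66D
s_4 = InvRound(s_3, k_2) = 0x727250
s_5 = InvRound(s_4, k_1) = 0x1C9F8E
s_6 = InvRound(s_5, k_0) = 0x37BEFF

0x37BEFF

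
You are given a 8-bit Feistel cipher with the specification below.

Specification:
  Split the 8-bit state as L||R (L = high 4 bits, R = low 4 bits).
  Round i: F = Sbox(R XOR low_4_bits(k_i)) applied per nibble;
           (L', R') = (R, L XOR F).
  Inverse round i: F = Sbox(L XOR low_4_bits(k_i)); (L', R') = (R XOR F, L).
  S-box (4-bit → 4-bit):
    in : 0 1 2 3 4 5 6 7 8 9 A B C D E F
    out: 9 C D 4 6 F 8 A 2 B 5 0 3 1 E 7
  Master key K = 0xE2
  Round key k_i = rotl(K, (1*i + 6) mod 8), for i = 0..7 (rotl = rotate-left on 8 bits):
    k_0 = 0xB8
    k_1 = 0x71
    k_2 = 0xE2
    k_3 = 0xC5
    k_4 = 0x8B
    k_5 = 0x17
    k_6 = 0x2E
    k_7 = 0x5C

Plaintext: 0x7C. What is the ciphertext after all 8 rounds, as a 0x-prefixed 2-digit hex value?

s_0 = plaintext = 0x7C
s_1 = Round(s_0, k_0) = 0xC1
s_2 = Round(s_1, k_1) = 0x15
s_3 = Round(s_2, k_2) = 0x5B
s_4 = Round(s_3, k_3) = 0xBB
s_5 = Round(s_4, k_4) = 0xB2
s_6 = Round(s_5, k_5) = 0x24
s_7 = Round(s_6, k_6) = 0x47
s_8 = Round(s_7, k_7) = 0x74

0x74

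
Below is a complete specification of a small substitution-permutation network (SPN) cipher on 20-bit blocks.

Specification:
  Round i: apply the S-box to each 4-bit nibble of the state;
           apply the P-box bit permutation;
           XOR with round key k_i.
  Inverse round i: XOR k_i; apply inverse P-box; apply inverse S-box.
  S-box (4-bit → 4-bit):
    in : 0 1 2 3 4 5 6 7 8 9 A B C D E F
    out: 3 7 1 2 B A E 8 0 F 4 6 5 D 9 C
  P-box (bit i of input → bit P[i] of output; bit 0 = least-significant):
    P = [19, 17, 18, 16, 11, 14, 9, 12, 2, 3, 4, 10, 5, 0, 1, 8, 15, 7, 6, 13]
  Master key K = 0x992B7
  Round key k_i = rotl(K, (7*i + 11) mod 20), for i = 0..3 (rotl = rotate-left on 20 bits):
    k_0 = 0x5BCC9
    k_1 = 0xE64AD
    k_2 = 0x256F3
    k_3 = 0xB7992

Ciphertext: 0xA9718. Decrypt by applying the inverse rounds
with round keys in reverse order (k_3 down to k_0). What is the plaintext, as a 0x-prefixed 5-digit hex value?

s_0 = ciphertext = 0xA9718
s_1 = InvRound(s_0, k_3) = 0x4A517
s_2 = InvRound(s_1, k_2) = 0x9E26B
s_3 = InvRound(s_2, k_1) = 0x1AEA6
s_4 = InvRound(s_3, k_0) = 0xA10FA

0xA10FA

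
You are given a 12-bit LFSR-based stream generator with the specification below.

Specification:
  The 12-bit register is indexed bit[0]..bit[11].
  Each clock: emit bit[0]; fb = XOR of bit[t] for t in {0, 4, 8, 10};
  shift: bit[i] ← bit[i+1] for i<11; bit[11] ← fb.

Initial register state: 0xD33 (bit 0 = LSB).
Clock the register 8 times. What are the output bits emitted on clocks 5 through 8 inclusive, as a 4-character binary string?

reg_0 = 0xD33
clock 1: out=1, reg = 0x699
clock 2: out=1, reg = 0xB4C
clock 3: out=0, reg = 0xDA6
clock 4: out=0, reg = 0x6D3
clock 5: out=1, reg = 0xB69
clock 6: out=1, reg = 0x5B4
clock 7: out=0, reg = 0xADA
clock 8: out=0, reg = 0xD6D

1100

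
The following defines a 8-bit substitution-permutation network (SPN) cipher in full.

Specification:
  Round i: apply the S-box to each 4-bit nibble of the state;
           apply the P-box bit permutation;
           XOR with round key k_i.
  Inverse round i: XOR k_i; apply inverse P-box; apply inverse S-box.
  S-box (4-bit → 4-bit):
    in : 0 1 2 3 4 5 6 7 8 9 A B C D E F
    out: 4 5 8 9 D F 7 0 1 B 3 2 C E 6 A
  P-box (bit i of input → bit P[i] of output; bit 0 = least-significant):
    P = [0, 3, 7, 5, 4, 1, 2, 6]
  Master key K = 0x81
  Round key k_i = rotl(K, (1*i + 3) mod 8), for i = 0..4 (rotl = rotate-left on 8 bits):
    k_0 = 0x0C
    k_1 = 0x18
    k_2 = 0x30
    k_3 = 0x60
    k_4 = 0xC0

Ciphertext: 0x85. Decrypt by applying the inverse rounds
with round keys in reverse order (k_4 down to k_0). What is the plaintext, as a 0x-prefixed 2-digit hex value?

0x1E

s_0 = ciphertext = 0x85
s_1 = InvRound(s_0, k_4) = 0xC8
s_2 = InvRound(s_1, k_3) = 0x7D
s_3 = InvRound(s_2, k_2) = 0xCA
s_4 = InvRound(s_3, k_1) = 0x90
s_5 = InvRound(s_4, k_0) = 0x1E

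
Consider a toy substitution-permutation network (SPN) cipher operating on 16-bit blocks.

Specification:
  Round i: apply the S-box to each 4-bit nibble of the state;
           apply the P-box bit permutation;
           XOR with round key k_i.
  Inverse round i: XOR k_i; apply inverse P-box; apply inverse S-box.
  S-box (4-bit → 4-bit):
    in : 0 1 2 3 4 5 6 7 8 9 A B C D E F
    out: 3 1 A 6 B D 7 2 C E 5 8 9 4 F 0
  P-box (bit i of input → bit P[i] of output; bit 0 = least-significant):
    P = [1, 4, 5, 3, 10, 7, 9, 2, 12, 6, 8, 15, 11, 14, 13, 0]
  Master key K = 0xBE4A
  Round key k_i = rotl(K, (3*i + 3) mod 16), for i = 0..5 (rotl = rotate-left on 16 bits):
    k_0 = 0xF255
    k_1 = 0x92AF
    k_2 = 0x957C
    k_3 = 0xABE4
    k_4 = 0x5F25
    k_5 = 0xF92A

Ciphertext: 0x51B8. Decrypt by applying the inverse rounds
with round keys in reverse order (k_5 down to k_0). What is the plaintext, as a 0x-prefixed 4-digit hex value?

0x5002

s_0 = ciphertext = 0x51B8
s_1 = InvRound(s_0, k_5) = 0xAB70
s_2 = InvRound(s_1, k_4) = 0x94C7
s_3 = InvRound(s_2, k_3) = 0x5AAA
s_4 = InvRound(s_3, k_2) = 0x09E0
s_5 = InvRound(s_4, k_1) = 0xCE8C
s_6 = InvRound(s_5, k_0) = 0x5002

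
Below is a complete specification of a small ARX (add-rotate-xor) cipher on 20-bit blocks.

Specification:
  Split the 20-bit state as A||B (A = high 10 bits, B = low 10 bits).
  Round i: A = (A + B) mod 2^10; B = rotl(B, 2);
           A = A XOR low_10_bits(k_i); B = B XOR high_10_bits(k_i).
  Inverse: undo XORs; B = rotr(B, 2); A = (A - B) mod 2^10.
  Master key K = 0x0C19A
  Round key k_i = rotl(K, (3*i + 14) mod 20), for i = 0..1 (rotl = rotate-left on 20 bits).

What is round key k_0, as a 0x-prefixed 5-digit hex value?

0x68306

K = 0x0C19A
k_0 = rotl(K, (3*0+14) mod 20) = rotl(K, 14) = 0x68306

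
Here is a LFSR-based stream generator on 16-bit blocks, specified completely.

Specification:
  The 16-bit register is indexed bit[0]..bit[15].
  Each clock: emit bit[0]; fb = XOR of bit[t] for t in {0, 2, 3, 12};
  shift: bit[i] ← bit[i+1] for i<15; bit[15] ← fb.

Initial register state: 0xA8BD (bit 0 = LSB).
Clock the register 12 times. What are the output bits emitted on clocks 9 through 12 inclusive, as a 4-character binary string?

reg_0 = 0xA8BD
clock 1: out=1, reg = 0xD45E
clock 2: out=0, reg = 0xEA2F
clock 3: out=1, reg = 0xF517
clock 4: out=1, reg = 0xFA8B
clock 5: out=1, reg = 0xFD45
clock 6: out=1, reg = 0xFEA2
clock 7: out=0, reg = 0xFF51
clock 8: out=1, reg = 0x7FA8
clock 9: out=0, reg = 0x3FD4
clock 10: out=0, reg = 0x1FEA
clock 11: out=0, reg = 0x0FF5
clock 12: out=1, reg = 0x07FA

0001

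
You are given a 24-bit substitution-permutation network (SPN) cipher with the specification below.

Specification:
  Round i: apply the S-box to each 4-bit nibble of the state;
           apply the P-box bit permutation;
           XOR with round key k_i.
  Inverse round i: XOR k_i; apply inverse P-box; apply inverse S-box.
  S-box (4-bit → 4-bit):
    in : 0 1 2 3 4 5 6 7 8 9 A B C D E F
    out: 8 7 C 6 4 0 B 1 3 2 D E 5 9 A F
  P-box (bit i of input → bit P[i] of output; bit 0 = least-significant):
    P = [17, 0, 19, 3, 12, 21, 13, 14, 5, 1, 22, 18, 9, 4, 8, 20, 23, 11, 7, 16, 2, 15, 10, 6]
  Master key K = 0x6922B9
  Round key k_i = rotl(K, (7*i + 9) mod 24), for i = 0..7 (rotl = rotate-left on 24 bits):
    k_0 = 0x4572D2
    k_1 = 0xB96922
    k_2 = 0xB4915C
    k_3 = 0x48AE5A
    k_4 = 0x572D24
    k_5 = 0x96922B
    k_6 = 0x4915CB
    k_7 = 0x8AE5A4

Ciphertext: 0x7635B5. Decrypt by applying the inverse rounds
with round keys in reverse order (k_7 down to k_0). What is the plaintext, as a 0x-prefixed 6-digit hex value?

s_0 = ciphertext = 0x7635B5
s_1 = InvRound(s_0, k_7) = 0x97E263
s_2 = InvRound(s_1, k_6) = 0x3CAAAA
s_3 = InvRound(s_2, k_5) = 0x515511
s_4 = InvRound(s_3, k_4) = 0x799DA8
s_5 = InvRound(s_4, k_3) = 0x02F815
s_6 = InvRound(s_5, k_2) = 0x0820B6
s_7 = InvRound(s_6, k_1) = 0x7FB5E5
s_8 = InvRound(s_7, k_0) = 0x15F8E1

0x15F8E1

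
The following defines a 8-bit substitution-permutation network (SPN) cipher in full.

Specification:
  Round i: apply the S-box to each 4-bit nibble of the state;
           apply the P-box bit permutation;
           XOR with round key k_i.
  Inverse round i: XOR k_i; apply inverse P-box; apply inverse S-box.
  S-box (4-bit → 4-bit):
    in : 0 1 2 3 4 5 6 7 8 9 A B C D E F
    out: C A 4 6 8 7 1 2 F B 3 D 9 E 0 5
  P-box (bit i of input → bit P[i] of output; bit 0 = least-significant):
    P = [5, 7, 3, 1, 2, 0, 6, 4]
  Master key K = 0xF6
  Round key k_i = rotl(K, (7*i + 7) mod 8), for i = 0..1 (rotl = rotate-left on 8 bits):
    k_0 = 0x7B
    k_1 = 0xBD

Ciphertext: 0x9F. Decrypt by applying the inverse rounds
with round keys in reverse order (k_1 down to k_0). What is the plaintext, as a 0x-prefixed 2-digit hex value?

0x91

s_0 = ciphertext = 0x9F
s_1 = InvRound(s_0, k_1) = 0xEC
s_2 = InvRound(s_1, k_0) = 0x91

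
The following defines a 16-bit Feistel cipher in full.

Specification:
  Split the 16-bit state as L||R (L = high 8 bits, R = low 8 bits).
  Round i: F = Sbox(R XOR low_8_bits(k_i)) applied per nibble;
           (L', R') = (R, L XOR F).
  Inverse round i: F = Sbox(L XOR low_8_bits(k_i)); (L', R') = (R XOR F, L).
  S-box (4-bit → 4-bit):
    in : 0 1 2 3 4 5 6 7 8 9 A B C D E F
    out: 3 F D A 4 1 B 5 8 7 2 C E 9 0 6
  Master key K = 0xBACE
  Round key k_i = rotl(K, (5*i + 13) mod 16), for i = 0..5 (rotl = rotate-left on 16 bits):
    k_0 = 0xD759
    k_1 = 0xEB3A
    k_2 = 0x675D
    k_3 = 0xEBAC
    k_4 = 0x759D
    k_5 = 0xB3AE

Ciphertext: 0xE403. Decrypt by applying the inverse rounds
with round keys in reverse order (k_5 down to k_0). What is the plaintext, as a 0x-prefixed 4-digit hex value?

0x423B

s_0 = ciphertext = 0xE403
s_1 = InvRound(s_0, k_5) = 0x41E4
s_2 = InvRound(s_1, k_4) = 0x7A41
s_3 = InvRound(s_2, k_3) = 0xDA7A
s_4 = InvRound(s_3, k_2) = 0xFFDA
s_5 = InvRound(s_4, k_1) = 0x3BFF
s_6 = InvRound(s_5, k_0) = 0x423B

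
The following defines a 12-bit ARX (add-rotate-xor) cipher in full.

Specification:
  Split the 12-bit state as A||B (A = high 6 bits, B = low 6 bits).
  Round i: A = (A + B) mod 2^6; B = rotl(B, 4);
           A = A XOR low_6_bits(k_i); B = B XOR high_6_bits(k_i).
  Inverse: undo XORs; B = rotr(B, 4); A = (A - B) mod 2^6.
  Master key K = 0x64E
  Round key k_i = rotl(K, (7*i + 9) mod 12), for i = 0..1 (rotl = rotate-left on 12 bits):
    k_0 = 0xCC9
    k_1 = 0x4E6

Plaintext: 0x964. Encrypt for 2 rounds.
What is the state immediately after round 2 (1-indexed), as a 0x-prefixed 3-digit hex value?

s_0 = plaintext = 0x964
s_1 = Round(s_0, k_0) = 0x03A
s_2 = Round(s_1, k_1) = 0x73D

0x73D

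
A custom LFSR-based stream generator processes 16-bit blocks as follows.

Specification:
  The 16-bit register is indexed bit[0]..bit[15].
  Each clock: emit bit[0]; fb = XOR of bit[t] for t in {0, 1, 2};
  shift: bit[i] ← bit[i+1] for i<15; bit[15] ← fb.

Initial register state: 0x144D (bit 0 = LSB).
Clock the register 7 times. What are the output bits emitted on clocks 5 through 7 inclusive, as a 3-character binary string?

001

reg_0 = 0x144D
clock 1: out=1, reg = 0x0A26
clock 2: out=0, reg = 0x0513
clock 3: out=1, reg = 0x0289
clock 4: out=1, reg = 0x8144
clock 5: out=0, reg = 0xC0A2
clock 6: out=0, reg = 0xE051
clock 7: out=1, reg = 0xF028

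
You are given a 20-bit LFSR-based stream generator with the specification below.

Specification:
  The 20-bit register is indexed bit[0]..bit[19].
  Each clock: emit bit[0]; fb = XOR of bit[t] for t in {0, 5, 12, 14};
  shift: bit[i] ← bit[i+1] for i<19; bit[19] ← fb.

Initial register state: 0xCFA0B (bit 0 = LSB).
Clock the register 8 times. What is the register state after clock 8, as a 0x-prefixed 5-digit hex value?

reg_0 = 0xCFA0B
clock 1: out=1, reg = 0xE7D05
clock 2: out=1, reg = 0xF3E82
clock 3: out=0, reg = 0xF9F41
clock 4: out=1, reg = 0x7CFA0
clock 5: out=0, reg = 0x3E7D0
clock 6: out=0, reg = 0x9F3E8
clock 7: out=0, reg = 0xCF9F4
clock 8: out=0, reg = 0xE7CFA

0xE7CFA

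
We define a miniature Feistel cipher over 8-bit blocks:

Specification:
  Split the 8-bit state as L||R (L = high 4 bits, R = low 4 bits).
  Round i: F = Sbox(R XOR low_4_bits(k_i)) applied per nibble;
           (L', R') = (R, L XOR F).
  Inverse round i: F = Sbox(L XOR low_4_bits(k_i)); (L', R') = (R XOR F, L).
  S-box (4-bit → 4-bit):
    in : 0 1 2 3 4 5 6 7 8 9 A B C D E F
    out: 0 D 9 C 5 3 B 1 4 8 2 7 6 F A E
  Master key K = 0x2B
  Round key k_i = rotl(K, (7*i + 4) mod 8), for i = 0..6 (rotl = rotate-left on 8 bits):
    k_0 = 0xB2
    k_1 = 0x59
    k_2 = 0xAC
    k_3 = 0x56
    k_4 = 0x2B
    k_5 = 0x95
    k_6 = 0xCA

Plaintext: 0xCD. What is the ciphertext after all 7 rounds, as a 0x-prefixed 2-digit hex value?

s_0 = plaintext = 0xCD
s_1 = Round(s_0, k_0) = 0xD2
s_2 = Round(s_1, k_1) = 0x2A
s_3 = Round(s_2, k_2) = 0xA9
s_4 = Round(s_3, k_3) = 0x94
s_5 = Round(s_4, k_4) = 0x47
s_6 = Round(s_5, k_5) = 0x7D
s_7 = Round(s_6, k_6) = 0xD6

0xD6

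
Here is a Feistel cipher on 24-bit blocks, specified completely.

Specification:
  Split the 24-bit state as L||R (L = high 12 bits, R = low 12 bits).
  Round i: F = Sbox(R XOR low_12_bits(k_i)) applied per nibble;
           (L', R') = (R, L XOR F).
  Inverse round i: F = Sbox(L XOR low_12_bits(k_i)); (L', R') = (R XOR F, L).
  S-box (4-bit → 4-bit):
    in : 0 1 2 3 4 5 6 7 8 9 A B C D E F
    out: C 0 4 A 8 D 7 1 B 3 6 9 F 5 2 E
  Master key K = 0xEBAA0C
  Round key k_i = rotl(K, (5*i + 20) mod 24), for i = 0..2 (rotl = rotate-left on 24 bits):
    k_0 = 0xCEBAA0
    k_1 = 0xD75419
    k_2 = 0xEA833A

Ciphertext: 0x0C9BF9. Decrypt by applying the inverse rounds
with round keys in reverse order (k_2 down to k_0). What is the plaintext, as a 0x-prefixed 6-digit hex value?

0x07DD0F

s_0 = ciphertext = 0x0C9BF9
s_1 = InvRound(s_0, k_2) = 0x1130C9
s_2 = InvRound(s_1, k_1) = 0xD0F113
s_3 = InvRound(s_2, k_0) = 0x07DD0F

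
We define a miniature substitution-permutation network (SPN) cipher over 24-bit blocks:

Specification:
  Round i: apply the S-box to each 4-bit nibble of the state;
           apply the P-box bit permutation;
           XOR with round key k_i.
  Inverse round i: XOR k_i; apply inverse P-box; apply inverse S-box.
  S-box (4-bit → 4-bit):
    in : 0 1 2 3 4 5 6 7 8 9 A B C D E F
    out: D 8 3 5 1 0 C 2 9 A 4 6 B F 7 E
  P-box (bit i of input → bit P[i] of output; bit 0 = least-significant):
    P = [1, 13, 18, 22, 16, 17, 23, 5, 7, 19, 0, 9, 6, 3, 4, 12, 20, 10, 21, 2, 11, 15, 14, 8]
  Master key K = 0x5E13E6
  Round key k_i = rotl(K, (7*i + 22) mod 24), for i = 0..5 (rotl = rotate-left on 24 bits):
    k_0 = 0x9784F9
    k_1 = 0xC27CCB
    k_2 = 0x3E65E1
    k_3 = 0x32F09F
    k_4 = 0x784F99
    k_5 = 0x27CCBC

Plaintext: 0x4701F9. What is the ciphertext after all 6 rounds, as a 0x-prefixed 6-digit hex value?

s_0 = plaintext = 0x4701F9
s_1 = Round(s_0, k_0) = 0x55BA89
s_2 = Round(s_1, k_1) = 0x835CF2
s_3 = Round(s_2, k_2) = 0x844E43
s_4 = Round(s_3, k_3) = 0x2FF95C
s_5 = Round(s_4, k_4) = 0x10F187
s_6 = Round(s_5, k_5) = 0x16FF80

0x16FF80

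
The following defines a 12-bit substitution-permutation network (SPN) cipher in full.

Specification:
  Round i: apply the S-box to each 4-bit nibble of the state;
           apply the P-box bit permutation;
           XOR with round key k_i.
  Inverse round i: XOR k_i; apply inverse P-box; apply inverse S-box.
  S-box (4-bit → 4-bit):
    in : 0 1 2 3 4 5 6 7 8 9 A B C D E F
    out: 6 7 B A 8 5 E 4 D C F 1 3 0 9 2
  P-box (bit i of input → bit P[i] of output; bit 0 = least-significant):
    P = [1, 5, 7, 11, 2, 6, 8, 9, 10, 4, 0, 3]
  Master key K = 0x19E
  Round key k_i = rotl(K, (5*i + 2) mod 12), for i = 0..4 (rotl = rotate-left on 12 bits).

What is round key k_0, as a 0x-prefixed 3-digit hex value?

0x678

K = 0x19E
k_0 = rotl(K, (5*0+2) mod 12) = rotl(K, 2) = 0x678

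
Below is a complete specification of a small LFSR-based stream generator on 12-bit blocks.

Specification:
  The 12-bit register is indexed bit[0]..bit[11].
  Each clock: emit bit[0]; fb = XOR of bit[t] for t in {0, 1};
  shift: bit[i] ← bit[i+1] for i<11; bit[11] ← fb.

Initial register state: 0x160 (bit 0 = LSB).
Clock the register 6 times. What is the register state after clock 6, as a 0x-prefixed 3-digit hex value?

reg_0 = 0x160
clock 1: out=0, reg = 0x0B0
clock 2: out=0, reg = 0x058
clock 3: out=0, reg = 0x02C
clock 4: out=0, reg = 0x016
clock 5: out=0, reg = 0x80B
clock 6: out=1, reg = 0x405

0x405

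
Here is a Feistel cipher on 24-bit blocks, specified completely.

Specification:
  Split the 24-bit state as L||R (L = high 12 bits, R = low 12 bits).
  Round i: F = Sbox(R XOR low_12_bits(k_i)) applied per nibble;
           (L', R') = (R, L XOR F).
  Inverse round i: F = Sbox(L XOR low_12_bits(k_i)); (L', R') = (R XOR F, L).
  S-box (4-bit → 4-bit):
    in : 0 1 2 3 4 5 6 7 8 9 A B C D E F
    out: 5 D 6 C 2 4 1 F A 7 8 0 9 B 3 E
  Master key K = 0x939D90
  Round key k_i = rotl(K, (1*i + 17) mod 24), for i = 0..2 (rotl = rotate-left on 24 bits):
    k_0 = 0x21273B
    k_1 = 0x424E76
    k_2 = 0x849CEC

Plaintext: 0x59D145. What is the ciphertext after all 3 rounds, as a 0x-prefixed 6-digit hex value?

s_0 = plaintext = 0x59D145
s_1 = Round(s_0, k_0) = 0x14546E
s_2 = Round(s_1, k_1) = 0x46E99F
s_3 = Round(s_2, k_2) = 0x99F092

0x99F092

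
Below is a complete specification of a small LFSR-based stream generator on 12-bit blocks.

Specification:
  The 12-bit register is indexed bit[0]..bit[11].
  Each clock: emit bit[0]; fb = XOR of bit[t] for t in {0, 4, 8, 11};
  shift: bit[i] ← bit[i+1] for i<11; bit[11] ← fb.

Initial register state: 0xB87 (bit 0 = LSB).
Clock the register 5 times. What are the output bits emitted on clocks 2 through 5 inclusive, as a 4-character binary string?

reg_0 = 0xB87
clock 1: out=1, reg = 0xDC3
clock 2: out=1, reg = 0xEE1
clock 3: out=1, reg = 0x770
clock 4: out=0, reg = 0x3B8
clock 5: out=0, reg = 0x1DC

1100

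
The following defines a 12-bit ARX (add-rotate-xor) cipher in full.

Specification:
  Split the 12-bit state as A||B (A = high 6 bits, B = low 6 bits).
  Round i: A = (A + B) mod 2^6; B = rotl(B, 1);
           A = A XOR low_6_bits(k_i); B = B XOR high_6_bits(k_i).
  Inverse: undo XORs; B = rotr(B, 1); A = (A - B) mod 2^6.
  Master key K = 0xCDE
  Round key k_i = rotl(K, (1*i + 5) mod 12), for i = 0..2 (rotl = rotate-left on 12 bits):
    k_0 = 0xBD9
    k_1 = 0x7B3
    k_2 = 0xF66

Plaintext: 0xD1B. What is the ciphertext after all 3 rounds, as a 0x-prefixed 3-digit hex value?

0xBA4

s_0 = plaintext = 0xD1B
s_1 = Round(s_0, k_0) = 0x599
s_2 = Round(s_1, k_1) = 0x72C
s_3 = Round(s_2, k_2) = 0xBA4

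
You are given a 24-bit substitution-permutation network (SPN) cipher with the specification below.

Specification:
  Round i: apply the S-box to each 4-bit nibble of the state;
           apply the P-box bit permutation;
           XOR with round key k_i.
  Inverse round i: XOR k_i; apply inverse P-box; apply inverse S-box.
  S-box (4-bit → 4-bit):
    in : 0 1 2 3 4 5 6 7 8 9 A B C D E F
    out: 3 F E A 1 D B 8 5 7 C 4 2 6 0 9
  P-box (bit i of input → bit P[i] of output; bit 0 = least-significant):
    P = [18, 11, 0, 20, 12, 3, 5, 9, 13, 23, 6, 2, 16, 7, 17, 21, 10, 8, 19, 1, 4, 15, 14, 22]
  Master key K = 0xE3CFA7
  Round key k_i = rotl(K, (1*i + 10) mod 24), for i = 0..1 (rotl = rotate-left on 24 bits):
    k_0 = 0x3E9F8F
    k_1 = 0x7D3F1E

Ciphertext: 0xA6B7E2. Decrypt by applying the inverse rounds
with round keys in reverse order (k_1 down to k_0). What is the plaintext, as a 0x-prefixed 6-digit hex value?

0xF04AC6

s_0 = ciphertext = 0xA6B7E2
s_1 = InvRound(s_0, k_1) = 0x6B92D3
s_2 = InvRound(s_1, k_0) = 0xF04AC6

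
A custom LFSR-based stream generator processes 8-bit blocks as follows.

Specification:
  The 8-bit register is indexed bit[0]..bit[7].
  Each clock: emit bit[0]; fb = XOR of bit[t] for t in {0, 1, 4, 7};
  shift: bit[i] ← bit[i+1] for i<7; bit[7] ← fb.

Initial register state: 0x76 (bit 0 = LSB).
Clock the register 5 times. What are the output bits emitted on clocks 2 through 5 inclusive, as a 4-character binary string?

1101

reg_0 = 0x76
clock 1: out=0, reg = 0x3B
clock 2: out=1, reg = 0x9D
clock 3: out=1, reg = 0xCE
clock 4: out=0, reg = 0x67
clock 5: out=1, reg = 0x33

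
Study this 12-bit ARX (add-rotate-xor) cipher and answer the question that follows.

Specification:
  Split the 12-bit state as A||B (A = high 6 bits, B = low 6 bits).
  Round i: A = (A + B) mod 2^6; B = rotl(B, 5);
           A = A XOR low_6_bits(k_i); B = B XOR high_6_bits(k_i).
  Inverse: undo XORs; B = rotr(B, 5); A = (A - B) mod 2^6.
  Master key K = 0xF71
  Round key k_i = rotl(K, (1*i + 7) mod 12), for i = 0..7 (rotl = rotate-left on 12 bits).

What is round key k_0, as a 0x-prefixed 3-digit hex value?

K = 0xF71
k_0 = rotl(K, (1*0+7) mod 12) = rotl(K, 7) = 0x8FB

0x8FB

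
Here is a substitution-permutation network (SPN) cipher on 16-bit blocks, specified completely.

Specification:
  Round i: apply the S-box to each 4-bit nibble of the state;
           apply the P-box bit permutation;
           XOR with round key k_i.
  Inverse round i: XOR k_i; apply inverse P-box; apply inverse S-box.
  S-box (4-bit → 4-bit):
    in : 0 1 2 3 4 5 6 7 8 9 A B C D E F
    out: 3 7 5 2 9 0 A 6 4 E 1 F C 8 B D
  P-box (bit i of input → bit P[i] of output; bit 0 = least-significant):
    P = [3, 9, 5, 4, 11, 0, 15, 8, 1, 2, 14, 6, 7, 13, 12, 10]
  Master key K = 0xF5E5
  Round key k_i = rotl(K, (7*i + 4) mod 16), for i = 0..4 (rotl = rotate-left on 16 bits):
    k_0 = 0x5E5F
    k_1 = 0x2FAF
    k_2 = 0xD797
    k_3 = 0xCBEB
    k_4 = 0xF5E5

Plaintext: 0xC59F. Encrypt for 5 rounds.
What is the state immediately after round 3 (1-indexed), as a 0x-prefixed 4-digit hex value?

s_0 = plaintext = 0xC59F
s_1 = Round(s_0, k_0) = 0xCB66
s_2 = Round(s_1, k_1) = 0x78F8
s_3 = Round(s_2, k_2) = 0x2EB7
s_4 = Round(s_3, k_3) = 0x500C
s_5 = Round(s_4, k_4) = 0xFDD2

0x2EB7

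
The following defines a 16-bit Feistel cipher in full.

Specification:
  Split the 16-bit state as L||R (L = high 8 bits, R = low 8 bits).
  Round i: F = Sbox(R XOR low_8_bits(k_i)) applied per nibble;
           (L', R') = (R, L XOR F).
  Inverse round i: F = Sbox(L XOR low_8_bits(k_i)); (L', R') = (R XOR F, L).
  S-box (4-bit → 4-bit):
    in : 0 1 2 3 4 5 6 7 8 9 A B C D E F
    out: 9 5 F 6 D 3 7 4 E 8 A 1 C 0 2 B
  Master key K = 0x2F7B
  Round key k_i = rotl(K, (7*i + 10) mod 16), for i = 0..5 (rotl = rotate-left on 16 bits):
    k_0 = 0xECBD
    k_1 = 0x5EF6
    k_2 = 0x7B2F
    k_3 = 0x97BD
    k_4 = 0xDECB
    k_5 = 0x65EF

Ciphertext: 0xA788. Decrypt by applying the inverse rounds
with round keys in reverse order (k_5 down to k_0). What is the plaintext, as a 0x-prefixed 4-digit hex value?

s_0 = ciphertext = 0xA788
s_1 = InvRound(s_0, k_5) = 0x56A7
s_2 = InvRound(s_1, k_4) = 0x2756
s_3 = InvRound(s_2, k_3) = 0xDC27
s_4 = InvRound(s_3, k_2) = 0x91DC
s_5 = InvRound(s_4, k_1) = 0xA891
s_6 = InvRound(s_5, k_0) = 0xC2A8

0xC2A8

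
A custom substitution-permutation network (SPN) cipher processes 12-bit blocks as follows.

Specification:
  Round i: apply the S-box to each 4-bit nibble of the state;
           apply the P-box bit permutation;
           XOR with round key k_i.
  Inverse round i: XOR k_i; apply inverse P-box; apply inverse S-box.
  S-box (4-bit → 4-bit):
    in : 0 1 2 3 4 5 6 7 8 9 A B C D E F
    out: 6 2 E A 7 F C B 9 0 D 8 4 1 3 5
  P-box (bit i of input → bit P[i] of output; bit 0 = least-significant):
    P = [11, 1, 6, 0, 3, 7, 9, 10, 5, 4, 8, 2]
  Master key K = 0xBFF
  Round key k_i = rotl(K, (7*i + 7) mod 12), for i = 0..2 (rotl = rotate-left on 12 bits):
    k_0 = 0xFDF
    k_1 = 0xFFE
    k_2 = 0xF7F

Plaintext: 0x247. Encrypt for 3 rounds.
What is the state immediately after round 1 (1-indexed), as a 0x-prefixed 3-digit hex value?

s_0 = plaintext = 0x247
s_1 = Round(s_0, k_0) = 0x440
s_2 = Round(s_1, k_1) = 0xC04
s_3 = Round(s_2, k_2) = 0x4BD

0x440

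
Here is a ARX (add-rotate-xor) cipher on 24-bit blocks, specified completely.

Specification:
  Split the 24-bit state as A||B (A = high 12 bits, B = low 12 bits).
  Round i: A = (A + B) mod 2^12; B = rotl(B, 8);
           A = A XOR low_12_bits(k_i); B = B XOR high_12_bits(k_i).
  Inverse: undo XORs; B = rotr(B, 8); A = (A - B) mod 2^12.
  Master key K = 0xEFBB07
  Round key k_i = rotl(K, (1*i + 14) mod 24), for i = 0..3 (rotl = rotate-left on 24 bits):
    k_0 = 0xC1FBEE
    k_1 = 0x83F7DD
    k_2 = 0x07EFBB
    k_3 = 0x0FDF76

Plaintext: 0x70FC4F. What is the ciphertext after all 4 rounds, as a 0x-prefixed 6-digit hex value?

0xB47ED9

s_0 = plaintext = 0x70FC4F
s_1 = Round(s_0, k_0) = 0x8B03DB
s_2 = Round(s_1, k_1) = 0xB56302
s_3 = Round(s_2, k_2) = 0x1E324E
s_4 = Round(s_3, k_3) = 0xB47ED9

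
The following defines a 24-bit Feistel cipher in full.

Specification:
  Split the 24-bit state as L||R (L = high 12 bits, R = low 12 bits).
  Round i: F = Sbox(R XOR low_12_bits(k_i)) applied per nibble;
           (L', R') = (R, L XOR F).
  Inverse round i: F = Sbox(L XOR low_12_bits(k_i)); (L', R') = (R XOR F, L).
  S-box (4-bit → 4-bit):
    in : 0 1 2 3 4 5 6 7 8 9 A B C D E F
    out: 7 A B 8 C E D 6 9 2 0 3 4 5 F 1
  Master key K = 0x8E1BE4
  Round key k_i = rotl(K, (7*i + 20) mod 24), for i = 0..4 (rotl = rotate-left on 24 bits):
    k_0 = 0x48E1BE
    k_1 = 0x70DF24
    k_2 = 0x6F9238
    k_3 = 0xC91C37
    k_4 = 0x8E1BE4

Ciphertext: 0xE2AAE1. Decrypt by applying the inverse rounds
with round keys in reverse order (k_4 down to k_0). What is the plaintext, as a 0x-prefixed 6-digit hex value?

s_0 = ciphertext = 0xE2AAE1
s_1 = InvRound(s_0, k_4) = 0x4AEE2A
s_2 = InvRound(s_1, k_3) = 0x7084AE
s_3 = InvRound(s_2, k_2) = 0xA29708
s_4 = InvRound(s_3, k_1) = 0x97DA29
s_5 = InvRound(s_4, k_0) = 0x36197D

0x36197D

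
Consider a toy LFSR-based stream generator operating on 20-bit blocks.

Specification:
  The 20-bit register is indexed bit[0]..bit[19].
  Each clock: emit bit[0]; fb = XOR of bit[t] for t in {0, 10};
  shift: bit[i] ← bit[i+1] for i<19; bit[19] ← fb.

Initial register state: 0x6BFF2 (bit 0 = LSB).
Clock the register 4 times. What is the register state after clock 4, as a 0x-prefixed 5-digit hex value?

reg_0 = 0x6BFF2
clock 1: out=0, reg = 0xB5FF9
clock 2: out=1, reg = 0x5AFFC
clock 3: out=0, reg = 0xAD7FE
clock 4: out=0, reg = 0xD6BFF

0xD6BFF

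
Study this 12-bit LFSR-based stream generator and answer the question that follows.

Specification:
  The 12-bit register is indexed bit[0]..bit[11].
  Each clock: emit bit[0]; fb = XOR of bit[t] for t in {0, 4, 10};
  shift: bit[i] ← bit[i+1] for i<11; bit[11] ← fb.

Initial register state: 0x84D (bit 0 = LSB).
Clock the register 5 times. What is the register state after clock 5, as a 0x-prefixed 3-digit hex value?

reg_0 = 0x84D
clock 1: out=1, reg = 0xC26
clock 2: out=0, reg = 0xE13
clock 3: out=1, reg = 0xF09
clock 4: out=1, reg = 0x784
clock 5: out=0, reg = 0xBC2

0xBC2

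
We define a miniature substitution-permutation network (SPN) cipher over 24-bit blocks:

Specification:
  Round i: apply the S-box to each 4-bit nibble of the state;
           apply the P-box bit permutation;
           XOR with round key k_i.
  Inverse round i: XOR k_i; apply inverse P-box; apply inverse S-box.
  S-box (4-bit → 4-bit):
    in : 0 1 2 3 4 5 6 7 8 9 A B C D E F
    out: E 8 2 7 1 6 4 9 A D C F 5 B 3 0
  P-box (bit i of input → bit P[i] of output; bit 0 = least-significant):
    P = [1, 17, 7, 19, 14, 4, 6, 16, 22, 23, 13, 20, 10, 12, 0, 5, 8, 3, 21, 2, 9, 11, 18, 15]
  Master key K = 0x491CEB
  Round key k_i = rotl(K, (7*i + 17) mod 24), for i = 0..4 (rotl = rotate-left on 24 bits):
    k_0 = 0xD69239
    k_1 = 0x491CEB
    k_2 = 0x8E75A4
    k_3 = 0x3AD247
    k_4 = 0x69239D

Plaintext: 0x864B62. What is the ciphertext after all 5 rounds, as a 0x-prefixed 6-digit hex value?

0x3516CE

s_0 = plaintext = 0x864B62
s_1 = Round(s_0, k_0) = 0x243E79
s_2 = Round(s_1, k_1) = 0x804168
s_3 = Round(s_2, k_2) = 0xB4F9E8
s_4 = Round(s_3, k_3) = 0x643957
s_5 = Round(s_4, k_4) = 0x3516CE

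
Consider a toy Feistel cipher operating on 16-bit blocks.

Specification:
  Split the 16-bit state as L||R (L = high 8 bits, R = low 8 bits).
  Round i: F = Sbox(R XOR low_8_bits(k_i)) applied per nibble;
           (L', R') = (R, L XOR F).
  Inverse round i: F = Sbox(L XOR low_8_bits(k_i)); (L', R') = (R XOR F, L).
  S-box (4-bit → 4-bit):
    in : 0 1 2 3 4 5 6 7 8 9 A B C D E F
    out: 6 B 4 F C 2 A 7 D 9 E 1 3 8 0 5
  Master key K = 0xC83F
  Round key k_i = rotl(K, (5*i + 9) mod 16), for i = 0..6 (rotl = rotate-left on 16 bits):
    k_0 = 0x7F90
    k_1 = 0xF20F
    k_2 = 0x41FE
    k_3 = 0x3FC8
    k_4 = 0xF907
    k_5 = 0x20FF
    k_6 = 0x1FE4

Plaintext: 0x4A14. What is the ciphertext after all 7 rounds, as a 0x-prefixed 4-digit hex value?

0x8E7C

s_0 = plaintext = 0x4A14
s_1 = Round(s_0, k_0) = 0x1496
s_2 = Round(s_1, k_1) = 0x968D
s_3 = Round(s_2, k_2) = 0x8DE9
s_4 = Round(s_3, k_3) = 0xE9C6
s_5 = Round(s_4, k_4) = 0xC6D2
s_6 = Round(s_5, k_5) = 0xD28E
s_7 = Round(s_6, k_6) = 0x8E7C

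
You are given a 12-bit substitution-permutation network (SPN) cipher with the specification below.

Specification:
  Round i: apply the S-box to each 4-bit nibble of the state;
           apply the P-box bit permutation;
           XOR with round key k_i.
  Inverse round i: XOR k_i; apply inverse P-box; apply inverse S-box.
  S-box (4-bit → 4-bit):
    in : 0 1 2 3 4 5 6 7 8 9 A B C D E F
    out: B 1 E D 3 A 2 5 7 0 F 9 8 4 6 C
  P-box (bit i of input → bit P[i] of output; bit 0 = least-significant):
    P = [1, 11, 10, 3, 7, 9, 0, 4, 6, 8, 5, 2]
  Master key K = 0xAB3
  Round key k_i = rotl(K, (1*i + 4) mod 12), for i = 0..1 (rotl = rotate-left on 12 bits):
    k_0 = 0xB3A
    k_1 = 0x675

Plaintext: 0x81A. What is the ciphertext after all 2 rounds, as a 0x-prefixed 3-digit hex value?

s_0 = plaintext = 0x81A
s_1 = Round(s_0, k_0) = 0x6D0
s_2 = Round(s_1, k_1) = 0xF7E

0xF7E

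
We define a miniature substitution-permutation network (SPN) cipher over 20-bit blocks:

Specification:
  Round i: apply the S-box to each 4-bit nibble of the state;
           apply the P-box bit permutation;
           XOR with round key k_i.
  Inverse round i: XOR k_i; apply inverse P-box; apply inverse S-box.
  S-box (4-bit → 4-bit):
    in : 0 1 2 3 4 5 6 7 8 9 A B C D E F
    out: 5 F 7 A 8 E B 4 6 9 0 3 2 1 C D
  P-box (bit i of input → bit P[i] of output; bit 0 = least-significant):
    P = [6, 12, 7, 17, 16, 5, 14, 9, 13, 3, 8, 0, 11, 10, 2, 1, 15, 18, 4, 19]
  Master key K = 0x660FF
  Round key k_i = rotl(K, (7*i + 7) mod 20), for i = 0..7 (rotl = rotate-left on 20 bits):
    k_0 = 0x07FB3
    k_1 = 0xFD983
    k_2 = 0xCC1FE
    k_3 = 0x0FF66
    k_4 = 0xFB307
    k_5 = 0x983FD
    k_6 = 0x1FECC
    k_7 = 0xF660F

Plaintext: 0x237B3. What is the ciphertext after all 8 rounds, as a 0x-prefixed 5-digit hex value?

s_0 = plaintext = 0x237B3
s_1 = Round(s_0, k_0) = 0x7EA81
s_2 = Round(s_1, k_1) = 0xD8975
s_3 = Round(s_2, k_2) = 0xE357B
s_4 = Round(s_3, k_3) = 0x8AA3D
s_5 = Round(s_4, k_4) = 0xBB177
s_6 = Round(s_5, k_5) = 0xD6E74
s_7 = Round(s_6, k_6) = 0x333CF
s_8 = Round(s_7, k_7) = 0x162E4

0x162E4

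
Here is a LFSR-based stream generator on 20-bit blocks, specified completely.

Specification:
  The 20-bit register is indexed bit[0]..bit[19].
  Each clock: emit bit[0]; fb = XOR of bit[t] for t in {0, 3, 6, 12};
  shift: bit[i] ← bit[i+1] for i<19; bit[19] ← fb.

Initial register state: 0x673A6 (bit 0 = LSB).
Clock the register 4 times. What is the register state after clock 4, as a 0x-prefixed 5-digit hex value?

reg_0 = 0x673A6
clock 1: out=0, reg = 0xB39D3
clock 2: out=1, reg = 0xD9CE9
clock 3: out=1, reg = 0x6CE74
clock 4: out=0, reg = 0xB673A

0xB673A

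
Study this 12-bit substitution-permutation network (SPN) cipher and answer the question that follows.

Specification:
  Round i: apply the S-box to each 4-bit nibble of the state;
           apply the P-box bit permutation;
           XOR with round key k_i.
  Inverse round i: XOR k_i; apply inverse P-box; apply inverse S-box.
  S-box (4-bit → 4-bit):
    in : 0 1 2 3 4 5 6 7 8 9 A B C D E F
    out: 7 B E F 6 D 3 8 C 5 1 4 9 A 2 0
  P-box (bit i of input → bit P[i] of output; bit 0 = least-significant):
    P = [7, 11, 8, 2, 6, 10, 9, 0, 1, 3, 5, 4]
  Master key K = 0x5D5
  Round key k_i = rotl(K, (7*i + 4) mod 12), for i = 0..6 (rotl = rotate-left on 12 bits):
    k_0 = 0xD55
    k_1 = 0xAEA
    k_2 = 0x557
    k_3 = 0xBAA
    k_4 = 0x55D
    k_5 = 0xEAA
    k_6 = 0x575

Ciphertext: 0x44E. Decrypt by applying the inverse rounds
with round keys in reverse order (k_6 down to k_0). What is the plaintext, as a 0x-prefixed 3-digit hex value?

0x12C

s_0 = ciphertext = 0x44E
s_1 = InvRound(s_0, k_6) = 0x37B
s_2 = InvRound(s_1, k_5) = 0x710
s_3 = InvRound(s_2, k_4) = 0xE57
s_4 = InvRound(s_3, k_3) = 0x215
s_5 = InvRound(s_4, k_2) = 0xA0B
s_6 = InvRound(s_5, k_1) = 0xBCA
s_7 = InvRound(s_6, k_0) = 0x12C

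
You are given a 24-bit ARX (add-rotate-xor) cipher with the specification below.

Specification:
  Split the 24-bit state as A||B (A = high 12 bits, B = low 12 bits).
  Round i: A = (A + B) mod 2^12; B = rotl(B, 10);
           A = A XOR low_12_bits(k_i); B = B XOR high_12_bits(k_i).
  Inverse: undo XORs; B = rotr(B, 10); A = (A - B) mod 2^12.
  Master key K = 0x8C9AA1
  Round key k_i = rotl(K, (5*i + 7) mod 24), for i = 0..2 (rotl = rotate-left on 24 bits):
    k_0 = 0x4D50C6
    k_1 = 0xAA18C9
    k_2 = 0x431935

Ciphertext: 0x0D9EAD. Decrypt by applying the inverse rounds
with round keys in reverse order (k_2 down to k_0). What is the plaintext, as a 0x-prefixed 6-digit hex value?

0x63CE65

s_0 = ciphertext = 0x0D9EAD
s_1 = InvRound(s_0, k_2) = 0xF7AA72
s_2 = InvRound(s_1, k_1) = 0x46734C
s_3 = InvRound(s_2, k_0) = 0x63CE65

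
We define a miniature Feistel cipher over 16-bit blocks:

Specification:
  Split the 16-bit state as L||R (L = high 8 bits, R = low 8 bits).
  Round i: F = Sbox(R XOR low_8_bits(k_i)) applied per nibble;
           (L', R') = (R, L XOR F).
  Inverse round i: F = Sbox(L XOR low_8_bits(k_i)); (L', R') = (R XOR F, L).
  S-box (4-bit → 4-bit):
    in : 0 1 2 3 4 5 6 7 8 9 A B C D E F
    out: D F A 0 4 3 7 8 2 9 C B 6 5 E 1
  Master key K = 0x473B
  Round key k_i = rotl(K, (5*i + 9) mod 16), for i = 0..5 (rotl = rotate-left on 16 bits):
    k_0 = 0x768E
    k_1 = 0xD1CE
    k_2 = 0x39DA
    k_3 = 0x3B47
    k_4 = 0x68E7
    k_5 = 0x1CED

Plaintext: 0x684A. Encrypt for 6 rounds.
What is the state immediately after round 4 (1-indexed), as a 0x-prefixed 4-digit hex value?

s_0 = plaintext = 0x684A
s_1 = Round(s_0, k_0) = 0x4A0C
s_2 = Round(s_1, k_1) = 0x0C20
s_3 = Round(s_2, k_2) = 0x2010
s_4 = Round(s_3, k_3) = 0x1018
s_5 = Round(s_4, k_4) = 0x1801
s_6 = Round(s_5, k_5) = 0x01FE

0x1018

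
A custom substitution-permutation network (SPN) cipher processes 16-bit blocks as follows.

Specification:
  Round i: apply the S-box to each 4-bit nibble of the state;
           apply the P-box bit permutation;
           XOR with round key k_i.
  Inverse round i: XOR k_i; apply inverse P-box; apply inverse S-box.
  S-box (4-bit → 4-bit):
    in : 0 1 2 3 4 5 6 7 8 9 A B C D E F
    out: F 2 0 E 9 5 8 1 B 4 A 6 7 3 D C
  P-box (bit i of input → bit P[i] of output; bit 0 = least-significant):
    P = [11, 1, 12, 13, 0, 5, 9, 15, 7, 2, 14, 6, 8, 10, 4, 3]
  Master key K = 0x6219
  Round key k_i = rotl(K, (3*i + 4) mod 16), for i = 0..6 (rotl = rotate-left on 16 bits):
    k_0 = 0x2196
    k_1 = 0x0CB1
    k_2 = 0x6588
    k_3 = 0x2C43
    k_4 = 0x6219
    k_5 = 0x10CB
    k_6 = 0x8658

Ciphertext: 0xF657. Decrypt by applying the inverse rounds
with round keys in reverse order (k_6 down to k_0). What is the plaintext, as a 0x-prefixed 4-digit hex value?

s_0 = ciphertext = 0xF657
s_1 = InvRound(s_0, k_6) = 0x6B73
s_2 = InvRound(s_1, k_5) = 0xE5BE
s_3 = InvRound(s_2, k_4) = 0xDD01
s_4 = InvRound(s_3, k_3) = 0x7F63
s_5 = InvRound(s_4, k_2) = 0x64CC
s_6 = InvRound(s_5, k_1) = 0xF3D4
s_7 = InvRound(s_6, k_0) = 0x2FFB

0x2FFB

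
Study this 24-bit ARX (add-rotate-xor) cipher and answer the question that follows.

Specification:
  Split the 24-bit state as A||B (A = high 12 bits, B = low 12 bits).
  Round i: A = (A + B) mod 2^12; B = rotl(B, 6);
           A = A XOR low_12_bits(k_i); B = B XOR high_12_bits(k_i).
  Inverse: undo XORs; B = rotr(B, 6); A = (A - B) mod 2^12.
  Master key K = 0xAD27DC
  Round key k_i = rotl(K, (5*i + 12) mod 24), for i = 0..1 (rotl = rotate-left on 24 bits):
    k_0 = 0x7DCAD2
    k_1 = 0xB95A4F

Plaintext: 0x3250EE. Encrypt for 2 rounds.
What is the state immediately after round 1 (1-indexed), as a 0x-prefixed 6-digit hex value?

s_0 = plaintext = 0x3250EE
s_1 = Round(s_0, k_0) = 0xEC1C5F
s_2 = Round(s_1, k_1) = 0x16FC64

0xEC1C5F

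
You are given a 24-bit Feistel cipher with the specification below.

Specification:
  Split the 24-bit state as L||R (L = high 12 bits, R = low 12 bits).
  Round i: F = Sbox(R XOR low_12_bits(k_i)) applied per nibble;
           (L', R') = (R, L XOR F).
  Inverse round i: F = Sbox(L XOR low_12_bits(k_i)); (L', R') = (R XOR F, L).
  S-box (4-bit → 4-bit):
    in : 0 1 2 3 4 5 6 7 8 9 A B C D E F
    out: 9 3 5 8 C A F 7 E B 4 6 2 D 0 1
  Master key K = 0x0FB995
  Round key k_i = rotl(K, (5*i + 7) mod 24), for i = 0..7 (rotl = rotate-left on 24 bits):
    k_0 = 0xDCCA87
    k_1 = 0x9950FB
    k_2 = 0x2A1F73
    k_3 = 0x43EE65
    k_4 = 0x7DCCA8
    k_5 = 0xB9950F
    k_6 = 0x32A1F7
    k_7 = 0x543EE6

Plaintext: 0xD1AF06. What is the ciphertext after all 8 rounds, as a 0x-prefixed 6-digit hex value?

0x91140C

s_0 = plaintext = 0xD1AF06
s_1 = Round(s_0, k_0) = 0xF067F9
s_2 = Round(s_1, k_1) = 0x7F9893
s_3 = Round(s_2, k_2) = 0x8930F0
s_4 = Round(s_3, k_3) = 0x0F0829
s_5 = Round(s_4, k_4) = 0x829C13
s_6 = Round(s_5, k_5) = 0xC1331B
s_7 = Round(s_6, k_6) = 0x31B911
s_8 = Round(s_7, k_7) = 0x91140C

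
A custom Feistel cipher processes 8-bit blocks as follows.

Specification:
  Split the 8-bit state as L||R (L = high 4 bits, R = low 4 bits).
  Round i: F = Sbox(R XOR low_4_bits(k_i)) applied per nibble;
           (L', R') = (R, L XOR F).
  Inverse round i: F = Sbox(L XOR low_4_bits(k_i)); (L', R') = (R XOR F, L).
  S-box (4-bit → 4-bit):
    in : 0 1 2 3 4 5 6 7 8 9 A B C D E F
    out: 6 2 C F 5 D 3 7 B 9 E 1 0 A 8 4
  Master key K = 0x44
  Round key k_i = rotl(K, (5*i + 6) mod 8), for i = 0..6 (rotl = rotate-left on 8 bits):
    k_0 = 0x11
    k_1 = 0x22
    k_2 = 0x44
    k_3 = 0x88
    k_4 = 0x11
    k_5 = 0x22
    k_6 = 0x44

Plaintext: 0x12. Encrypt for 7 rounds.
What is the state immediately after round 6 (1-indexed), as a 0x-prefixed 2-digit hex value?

s_0 = plaintext = 0x12
s_1 = Round(s_0, k_0) = 0x2E
s_2 = Round(s_1, k_1) = 0xE2
s_3 = Round(s_2, k_2) = 0x2D
s_4 = Round(s_3, k_3) = 0xDF
s_5 = Round(s_4, k_4) = 0xF5
s_6 = Round(s_5, k_5) = 0x58
s_7 = Round(s_6, k_6) = 0x85

0x58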